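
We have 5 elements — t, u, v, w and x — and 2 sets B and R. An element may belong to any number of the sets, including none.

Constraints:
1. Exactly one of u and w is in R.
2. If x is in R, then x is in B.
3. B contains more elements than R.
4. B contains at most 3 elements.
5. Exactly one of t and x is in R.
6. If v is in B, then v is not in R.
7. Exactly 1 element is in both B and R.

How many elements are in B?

3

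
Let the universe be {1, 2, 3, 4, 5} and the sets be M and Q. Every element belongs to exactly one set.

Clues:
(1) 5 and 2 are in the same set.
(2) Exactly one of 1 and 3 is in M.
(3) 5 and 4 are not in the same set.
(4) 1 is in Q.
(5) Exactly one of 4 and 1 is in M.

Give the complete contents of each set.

From (4): 1 ∈ Q.
(2) (exactly one): 3 ∈ M.
(5) (exactly one): 4 ∈ M.
(3): 5 ∉ M.
Only one set left: 5 ∈ Q.
(1): 2 matches 5: 2 ∉ M.
(1): 2 matches 5: 2 ∈ Q.

M = {3, 4}; Q = {1, 2, 5}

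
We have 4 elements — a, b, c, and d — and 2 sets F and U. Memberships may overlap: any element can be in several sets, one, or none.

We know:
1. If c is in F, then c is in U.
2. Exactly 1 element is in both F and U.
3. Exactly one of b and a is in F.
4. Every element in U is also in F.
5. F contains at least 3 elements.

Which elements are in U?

U = {c}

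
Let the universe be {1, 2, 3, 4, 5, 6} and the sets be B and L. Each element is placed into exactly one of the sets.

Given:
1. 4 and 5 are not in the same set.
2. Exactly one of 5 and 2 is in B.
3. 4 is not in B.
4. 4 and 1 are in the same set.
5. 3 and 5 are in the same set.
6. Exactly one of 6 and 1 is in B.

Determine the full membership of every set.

From (3): 4 ∉ B.
(4): 1 matches 4: 1 ∉ B.
(6) (exactly one): 6 ∈ B.
Only one set left: 1 ∈ L.
Only one set left: 4 ∈ L.
(1): 5 ∉ L.
(5): 3 matches 5: 3 ∉ L.
Only one set left: 3 ∈ B.
Only one set left: 5 ∈ B.
(2) (exactly one): 2 ∉ B.
Only one set left: 2 ∈ L.

B = {3, 5, 6}; L = {1, 2, 4}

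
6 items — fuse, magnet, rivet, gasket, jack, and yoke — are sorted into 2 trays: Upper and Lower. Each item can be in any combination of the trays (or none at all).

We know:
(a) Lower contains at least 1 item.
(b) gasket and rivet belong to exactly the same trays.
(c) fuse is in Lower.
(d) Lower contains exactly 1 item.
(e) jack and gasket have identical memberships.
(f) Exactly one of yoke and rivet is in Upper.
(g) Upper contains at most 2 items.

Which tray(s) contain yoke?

yoke: Upper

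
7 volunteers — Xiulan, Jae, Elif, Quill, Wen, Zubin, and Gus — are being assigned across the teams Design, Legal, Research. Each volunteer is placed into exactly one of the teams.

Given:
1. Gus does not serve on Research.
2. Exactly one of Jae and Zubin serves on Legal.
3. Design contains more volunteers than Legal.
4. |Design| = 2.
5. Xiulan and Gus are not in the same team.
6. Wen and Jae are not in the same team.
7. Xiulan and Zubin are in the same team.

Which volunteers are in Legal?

Legal = {Jae}

From (1): Gus ∉ Research.
Suppose Xiulan ∈ Legal: no assignment then satisfies all the clues, so Xiulan ∉ Legal.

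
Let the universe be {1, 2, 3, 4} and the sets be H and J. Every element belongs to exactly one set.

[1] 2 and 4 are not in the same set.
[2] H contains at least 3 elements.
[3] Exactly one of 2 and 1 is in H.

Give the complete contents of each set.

H = {1, 3, 4}; J = {2}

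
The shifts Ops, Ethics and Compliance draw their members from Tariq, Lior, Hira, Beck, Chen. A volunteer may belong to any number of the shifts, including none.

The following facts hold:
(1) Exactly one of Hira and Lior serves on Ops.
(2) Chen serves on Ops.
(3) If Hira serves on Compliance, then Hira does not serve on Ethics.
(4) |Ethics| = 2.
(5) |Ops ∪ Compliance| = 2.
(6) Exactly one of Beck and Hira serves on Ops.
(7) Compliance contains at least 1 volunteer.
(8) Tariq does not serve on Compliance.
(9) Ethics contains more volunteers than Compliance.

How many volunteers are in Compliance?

1

From (2): Chen ∈ Ops.
From (8): Tariq ∉ Compliance.
Suppose Tariq ∈ Ops: no assignment then satisfies all the clues, so Tariq ∉ Ops.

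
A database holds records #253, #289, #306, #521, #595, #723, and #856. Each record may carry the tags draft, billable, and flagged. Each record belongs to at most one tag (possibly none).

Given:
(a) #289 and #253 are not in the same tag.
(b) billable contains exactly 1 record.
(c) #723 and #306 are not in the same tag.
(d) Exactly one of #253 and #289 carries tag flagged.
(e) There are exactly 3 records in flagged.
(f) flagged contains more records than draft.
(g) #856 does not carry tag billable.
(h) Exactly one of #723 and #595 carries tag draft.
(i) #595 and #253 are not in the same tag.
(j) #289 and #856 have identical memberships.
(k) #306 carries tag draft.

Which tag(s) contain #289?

From (g): #856 ∉ billable.
From (k): #306 ∈ draft.
(c): #723 ∉ draft.
(h) (exactly one): #595 ∈ draft.
(i): #253 ∉ draft.
(j): #289 matches #856: #289 ∉ billable.
Suppose #289 ∈ draft: no assignment then satisfies all the clues, so #289 ∉ draft.

#289: flagged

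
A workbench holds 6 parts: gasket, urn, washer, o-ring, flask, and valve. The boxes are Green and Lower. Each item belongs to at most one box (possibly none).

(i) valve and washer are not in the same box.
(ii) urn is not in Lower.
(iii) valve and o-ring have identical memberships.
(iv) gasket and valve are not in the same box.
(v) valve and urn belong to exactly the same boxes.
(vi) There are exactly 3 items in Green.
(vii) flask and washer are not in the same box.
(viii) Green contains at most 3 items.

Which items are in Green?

From (ii): urn ∉ Lower.
(v): valve matches urn: valve ∉ Lower.
(iii): o-ring matches valve: o-ring ∉ Lower.
Suppose gasket ∈ Green: no assignment then satisfies all the clues, so gasket ∉ Green.

Green = {o-ring, urn, valve}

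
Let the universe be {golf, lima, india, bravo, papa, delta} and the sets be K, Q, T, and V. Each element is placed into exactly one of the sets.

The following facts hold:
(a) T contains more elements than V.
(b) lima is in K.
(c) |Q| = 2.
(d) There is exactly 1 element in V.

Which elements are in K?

From (b): lima ∈ K.
Suppose golf ∈ K: no assignment then satisfies all the clues, so golf ∉ K.

K = {lima}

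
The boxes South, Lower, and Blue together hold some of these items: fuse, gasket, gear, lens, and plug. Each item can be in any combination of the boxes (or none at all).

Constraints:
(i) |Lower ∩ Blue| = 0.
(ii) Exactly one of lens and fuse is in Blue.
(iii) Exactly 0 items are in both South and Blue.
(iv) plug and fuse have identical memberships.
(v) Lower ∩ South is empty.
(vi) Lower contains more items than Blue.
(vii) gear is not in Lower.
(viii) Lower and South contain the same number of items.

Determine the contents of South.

South = {gasket, gear}

From (vii): gear ∉ Lower.
Suppose fuse ∈ South: no assignment then satisfies all the clues, so fuse ∉ South.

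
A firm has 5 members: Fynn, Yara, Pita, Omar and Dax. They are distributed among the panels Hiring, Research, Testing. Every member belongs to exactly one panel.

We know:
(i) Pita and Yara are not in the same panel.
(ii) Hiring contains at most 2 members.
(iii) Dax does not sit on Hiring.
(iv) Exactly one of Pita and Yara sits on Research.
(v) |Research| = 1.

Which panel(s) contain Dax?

From (iii): Dax ∉ Hiring.
Suppose Dax ∈ Research: no assignment then satisfies all the clues, so Dax ∉ Research.

Dax: Testing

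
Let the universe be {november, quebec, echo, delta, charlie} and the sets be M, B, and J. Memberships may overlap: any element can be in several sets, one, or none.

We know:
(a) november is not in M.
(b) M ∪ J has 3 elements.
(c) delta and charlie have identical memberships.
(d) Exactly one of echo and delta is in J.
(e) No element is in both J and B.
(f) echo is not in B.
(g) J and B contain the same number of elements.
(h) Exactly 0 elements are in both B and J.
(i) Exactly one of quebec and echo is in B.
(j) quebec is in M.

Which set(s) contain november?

november: B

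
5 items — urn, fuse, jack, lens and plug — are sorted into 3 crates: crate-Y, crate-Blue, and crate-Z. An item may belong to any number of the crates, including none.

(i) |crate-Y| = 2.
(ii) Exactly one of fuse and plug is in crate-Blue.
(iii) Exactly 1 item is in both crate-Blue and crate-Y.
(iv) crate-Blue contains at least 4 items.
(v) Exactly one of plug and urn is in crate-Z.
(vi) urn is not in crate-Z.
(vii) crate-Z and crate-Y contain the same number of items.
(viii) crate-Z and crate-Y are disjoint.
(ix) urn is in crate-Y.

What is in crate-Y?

From (vi): urn ∉ crate-Z.
From (ix): urn ∈ crate-Y.
(v) (exactly one): plug ∈ crate-Z.
(viii) (disjoint): plug ∉ crate-Y.
Suppose fuse ∉ crate-Y: no assignment then satisfies all the clues, so fuse ∈ crate-Y.

crate-Y = {fuse, urn}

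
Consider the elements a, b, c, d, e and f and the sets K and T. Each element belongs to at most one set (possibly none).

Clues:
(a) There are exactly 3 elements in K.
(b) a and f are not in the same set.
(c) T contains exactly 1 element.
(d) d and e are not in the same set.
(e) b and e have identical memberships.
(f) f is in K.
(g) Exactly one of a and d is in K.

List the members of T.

T = {a}

From (f): f ∈ K.
(b): a ∉ K.
(g) (exactly one): d ∈ K.
(d): e ∉ K.
(e): b matches e: b ∉ K.
(a): only 3 candidates remain for K, so all are in.
Suppose a ∉ T: no assignment then satisfies all the clues, so a ∈ T.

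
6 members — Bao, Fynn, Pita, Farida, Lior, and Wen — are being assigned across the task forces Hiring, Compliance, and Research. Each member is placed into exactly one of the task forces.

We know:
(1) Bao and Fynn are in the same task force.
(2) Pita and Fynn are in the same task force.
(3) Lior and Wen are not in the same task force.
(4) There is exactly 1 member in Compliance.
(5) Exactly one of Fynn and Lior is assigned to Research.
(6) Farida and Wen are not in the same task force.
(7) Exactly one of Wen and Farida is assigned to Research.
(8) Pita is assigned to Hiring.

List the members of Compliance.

Compliance = {Wen}

From (8): Pita ∈ Hiring.
(2): Fynn matches Pita: Fynn ∈ Hiring.
(5) (exactly one): Lior ∈ Research.
(1): Bao matches Fynn: Bao ∈ Hiring.
(3): Wen ∉ Research.
(7) (exactly one): Farida ∈ Research.
(4): only 1 candidates remain for Compliance, so all are in.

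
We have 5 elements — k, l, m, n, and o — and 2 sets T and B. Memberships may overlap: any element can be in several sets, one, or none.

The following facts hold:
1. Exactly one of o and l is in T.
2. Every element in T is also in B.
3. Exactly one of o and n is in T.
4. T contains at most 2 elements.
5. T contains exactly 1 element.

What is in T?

T = {o}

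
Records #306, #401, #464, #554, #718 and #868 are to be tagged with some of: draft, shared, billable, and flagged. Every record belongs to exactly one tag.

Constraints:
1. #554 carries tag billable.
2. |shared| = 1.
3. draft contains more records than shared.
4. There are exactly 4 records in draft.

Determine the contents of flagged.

flagged = {}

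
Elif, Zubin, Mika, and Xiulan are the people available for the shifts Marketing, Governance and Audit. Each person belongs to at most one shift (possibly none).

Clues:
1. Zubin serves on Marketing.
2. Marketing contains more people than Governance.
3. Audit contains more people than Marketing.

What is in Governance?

Governance = {}

From (1): Zubin ∈ Marketing.
Suppose Elif ∈ Governance: no assignment then satisfies all the clues, so Elif ∉ Governance.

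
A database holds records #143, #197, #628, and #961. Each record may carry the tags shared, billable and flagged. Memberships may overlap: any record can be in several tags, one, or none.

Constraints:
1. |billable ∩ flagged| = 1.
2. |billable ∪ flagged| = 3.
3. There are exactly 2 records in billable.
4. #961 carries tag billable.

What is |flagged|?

2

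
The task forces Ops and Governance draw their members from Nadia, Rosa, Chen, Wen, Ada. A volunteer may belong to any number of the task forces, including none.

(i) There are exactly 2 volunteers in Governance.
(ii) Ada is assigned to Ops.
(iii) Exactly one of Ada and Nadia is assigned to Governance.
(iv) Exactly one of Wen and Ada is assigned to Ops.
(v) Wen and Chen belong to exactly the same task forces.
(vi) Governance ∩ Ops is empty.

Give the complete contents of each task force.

Ops = {Ada}; Governance = {Nadia, Rosa}

From (ii): Ada ∈ Ops.
(iv) (exactly one): Wen ∉ Ops.
(v): Chen matches Wen: Chen ∉ Ops.
(vi) (disjoint): Ada ∉ Governance.
(iii) (exactly one): Nadia ∈ Governance.
(vi) (disjoint): Nadia ∉ Ops.
Suppose Rosa ∈ Ops: no assignment then satisfies all the clues, so Rosa ∉ Ops.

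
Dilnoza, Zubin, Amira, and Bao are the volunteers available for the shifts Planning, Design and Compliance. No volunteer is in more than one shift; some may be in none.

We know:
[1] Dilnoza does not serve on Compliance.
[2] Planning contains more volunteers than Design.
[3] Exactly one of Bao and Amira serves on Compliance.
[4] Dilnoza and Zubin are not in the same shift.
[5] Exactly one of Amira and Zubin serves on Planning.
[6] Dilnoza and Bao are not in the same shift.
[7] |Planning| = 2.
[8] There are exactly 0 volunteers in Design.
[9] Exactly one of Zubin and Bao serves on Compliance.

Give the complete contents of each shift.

Planning = {Amira, Dilnoza}; Design = {}; Compliance = {Bao}

From (1): Dilnoza ∉ Compliance.
(8): Design already has 0, so the rest are out.
Suppose Dilnoza ∉ Planning: no assignment then satisfies all the clues, so Dilnoza ∈ Planning.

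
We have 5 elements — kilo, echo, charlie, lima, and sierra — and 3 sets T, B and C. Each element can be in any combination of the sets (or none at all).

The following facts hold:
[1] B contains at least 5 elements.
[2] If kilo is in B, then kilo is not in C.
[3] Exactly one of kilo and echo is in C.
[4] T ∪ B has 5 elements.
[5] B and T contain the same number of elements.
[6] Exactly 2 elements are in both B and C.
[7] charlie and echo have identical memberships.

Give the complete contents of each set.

(1): only 5 candidates remain for B, so all are in.
(2): kilo ∉ C.
(3) (exactly one): echo ∈ C.
(7): charlie matches echo: charlie ∈ C.
Suppose kilo ∉ T: no assignment then satisfies all the clues, so kilo ∈ T.

T = {charlie, echo, kilo, lima, sierra}; B = {charlie, echo, kilo, lima, sierra}; C = {charlie, echo}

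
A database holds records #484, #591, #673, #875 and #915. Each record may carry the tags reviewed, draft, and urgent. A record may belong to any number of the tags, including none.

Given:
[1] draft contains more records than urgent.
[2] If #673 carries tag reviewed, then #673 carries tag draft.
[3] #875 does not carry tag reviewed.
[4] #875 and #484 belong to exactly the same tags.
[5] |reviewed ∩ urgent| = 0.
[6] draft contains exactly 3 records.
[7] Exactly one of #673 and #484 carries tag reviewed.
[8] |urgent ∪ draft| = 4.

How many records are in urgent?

1

From (3): #875 ∉ reviewed.
(4): #484 matches #875: #484 ∉ reviewed.
(7) (exactly one): #673 ∈ reviewed.
(2): #673 ∈ draft.
Suppose #484 ∉ draft: no assignment then satisfies all the clues, so #484 ∈ draft.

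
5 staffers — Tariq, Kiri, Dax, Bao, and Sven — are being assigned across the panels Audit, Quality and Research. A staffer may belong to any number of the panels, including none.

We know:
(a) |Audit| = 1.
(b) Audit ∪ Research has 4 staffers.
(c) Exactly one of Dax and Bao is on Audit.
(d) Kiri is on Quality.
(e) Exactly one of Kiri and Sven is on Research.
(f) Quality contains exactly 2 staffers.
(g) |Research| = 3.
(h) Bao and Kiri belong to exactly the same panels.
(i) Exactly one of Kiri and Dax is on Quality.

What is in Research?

Research = {Bao, Kiri, Tariq}

From (d): Kiri ∈ Quality.
(h): Bao matches Kiri: Bao ∈ Quality.
(i) (exactly one): Dax ∉ Quality.
(f): Quality already has 2, so the rest are out.
Suppose Tariq ∉ Research: no assignment then satisfies all the clues, so Tariq ∈ Research.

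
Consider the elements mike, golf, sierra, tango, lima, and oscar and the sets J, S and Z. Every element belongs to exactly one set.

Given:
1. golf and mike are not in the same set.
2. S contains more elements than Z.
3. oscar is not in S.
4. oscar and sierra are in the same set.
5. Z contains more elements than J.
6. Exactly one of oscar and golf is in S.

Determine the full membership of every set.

J = {mike}; S = {golf, lima, tango}; Z = {oscar, sierra}

From (3): oscar ∉ S.
(4): sierra matches oscar: sierra ∉ S.
(6) (exactly one): golf ∈ S.
(1): mike ∉ S.
Suppose mike ∉ J: no assignment then satisfies all the clues, so mike ∈ J.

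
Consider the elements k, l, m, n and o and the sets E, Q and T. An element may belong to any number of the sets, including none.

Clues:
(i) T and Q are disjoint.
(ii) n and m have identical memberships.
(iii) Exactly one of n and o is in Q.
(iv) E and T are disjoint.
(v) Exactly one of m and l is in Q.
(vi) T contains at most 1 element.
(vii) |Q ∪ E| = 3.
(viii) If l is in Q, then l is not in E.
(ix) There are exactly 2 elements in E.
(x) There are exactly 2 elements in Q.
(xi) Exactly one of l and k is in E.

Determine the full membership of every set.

E = {k, o}; Q = {l, o}; T = {}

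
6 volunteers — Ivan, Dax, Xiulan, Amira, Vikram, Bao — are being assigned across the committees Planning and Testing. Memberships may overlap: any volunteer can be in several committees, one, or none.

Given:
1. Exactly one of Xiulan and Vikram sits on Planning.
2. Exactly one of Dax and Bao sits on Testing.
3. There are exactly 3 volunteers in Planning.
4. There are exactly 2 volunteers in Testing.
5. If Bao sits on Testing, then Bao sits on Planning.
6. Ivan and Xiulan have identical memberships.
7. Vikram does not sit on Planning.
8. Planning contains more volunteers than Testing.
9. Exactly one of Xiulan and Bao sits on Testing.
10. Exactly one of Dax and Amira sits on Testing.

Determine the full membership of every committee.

Planning = {Bao, Ivan, Xiulan}; Testing = {Amira, Bao}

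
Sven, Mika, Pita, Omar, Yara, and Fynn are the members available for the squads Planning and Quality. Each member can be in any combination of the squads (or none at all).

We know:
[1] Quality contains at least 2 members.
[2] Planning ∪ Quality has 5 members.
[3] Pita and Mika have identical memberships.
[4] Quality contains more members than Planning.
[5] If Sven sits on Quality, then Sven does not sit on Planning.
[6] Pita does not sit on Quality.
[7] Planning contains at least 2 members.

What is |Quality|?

From (6): Pita ∉ Quality.
(3): Mika matches Pita: Mika ∉ Quality.
Suppose Sven ∈ Planning: no assignment then satisfies all the clues, so Sven ∉ Planning.

3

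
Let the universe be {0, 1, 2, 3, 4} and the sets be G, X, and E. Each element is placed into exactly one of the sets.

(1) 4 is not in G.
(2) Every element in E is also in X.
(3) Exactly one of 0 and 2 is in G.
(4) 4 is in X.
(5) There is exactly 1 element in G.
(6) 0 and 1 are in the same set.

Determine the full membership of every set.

From (1): 4 ∉ G.
From (4): 4 ∈ X.
Suppose 0 ∈ G: no assignment then satisfies all the clues, so 0 ∉ G.

G = {2}; X = {0, 1, 3, 4}; E = {}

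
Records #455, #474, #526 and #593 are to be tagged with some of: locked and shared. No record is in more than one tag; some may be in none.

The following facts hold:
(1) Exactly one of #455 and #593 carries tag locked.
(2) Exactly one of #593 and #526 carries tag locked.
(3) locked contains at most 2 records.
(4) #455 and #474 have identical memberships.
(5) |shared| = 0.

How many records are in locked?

1

(5): shared already has 0, so the rest are out.
Suppose #455 ∈ locked: no assignment then satisfies all the clues, so #455 ∉ locked.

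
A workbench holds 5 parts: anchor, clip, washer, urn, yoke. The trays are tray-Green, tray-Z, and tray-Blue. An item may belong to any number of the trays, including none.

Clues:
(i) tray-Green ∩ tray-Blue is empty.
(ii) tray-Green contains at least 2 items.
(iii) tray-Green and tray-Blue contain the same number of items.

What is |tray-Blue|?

2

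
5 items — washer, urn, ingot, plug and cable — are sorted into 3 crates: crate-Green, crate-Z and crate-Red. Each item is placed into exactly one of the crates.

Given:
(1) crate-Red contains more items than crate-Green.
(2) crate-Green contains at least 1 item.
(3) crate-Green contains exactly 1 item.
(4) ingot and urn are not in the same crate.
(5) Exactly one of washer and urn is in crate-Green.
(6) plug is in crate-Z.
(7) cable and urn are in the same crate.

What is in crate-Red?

crate-Red = {cable, urn}

From (6): plug ∈ crate-Z.
Suppose washer ∈ crate-Red: no assignment then satisfies all the clues, so washer ∉ crate-Red.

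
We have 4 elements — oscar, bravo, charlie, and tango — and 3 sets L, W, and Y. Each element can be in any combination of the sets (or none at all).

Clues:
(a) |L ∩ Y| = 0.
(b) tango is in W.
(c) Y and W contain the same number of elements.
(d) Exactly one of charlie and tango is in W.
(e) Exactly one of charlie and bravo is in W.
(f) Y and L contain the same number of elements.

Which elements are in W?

From (b): tango ∈ W.
(d) (exactly one): charlie ∉ W.
(e) (exactly one): bravo ∈ W.
Suppose oscar ∈ W: no assignment then satisfies all the clues, so oscar ∉ W.

W = {bravo, tango}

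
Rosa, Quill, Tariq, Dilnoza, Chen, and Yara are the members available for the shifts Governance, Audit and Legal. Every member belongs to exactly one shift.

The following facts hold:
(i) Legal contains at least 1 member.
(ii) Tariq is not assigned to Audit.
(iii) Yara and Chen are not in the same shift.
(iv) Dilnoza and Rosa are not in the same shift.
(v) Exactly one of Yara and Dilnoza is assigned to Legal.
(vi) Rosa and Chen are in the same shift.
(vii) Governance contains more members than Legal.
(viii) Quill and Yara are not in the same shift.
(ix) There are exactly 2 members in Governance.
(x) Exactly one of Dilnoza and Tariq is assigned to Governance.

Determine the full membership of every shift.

Governance = {Tariq, Yara}; Audit = {Chen, Quill, Rosa}; Legal = {Dilnoza}

From (ii): Tariq ∉ Audit.
Suppose Rosa ∈ Governance: no assignment then satisfies all the clues, so Rosa ∉ Governance.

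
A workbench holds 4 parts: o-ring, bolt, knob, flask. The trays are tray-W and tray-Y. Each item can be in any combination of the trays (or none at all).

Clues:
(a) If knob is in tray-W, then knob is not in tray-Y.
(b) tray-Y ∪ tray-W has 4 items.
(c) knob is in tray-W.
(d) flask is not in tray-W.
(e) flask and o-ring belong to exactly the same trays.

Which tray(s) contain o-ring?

From (c): knob ∈ tray-W.
From (d): flask ∉ tray-W.
(a): knob ∉ tray-Y.
(e): o-ring matches flask: o-ring ∉ tray-W.
Suppose o-ring ∉ tray-Y: no assignment then satisfies all the clues, so o-ring ∈ tray-Y.

o-ring: tray-Y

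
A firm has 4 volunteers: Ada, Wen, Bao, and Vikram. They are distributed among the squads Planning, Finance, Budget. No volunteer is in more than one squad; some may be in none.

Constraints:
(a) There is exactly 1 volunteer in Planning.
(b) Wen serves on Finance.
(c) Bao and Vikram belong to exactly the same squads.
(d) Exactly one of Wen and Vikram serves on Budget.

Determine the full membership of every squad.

Planning = {Ada}; Finance = {Wen}; Budget = {Bao, Vikram}

From (b): Wen ∈ Finance.
(d) (exactly one): Vikram ∈ Budget.
(c): Bao matches Vikram: Bao ∉ Planning.
(c): Bao matches Vikram: Bao ∉ Finance.
(c): Bao matches Vikram: Bao ∈ Budget.
(a): only 1 candidates remain for Planning, so all are in.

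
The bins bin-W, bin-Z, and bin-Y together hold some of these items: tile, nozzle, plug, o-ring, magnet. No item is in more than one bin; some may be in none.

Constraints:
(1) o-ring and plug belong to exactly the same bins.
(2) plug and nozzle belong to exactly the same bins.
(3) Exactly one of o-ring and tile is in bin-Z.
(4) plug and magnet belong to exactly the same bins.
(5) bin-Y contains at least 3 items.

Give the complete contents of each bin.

bin-W = {}; bin-Z = {tile}; bin-Y = {magnet, nozzle, o-ring, plug}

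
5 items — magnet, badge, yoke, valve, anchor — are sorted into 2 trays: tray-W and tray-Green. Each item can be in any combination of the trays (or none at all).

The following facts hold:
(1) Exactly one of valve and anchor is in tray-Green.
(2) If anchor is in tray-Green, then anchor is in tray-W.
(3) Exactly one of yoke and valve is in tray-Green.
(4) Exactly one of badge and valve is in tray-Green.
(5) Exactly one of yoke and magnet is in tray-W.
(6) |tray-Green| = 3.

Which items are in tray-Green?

tray-Green = {anchor, badge, yoke}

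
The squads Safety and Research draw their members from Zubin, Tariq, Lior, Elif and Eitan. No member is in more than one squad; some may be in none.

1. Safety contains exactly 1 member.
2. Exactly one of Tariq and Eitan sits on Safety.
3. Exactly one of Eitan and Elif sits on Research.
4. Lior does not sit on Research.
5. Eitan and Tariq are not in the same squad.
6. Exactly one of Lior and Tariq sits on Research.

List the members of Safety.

Safety = {Eitan}

From (4): Lior ∉ Research.
(6) (exactly one): Tariq ∈ Research.
(2) (exactly one): Eitan ∈ Safety.
(3) (exactly one): Elif ∈ Research.
(1): Safety already has 1, so the rest are out.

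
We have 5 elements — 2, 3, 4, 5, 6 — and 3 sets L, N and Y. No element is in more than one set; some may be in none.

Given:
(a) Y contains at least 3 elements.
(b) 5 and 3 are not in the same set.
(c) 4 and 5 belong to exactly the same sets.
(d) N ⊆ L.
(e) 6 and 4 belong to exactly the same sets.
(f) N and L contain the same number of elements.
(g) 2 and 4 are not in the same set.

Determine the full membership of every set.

L = {}; N = {}; Y = {4, 5, 6}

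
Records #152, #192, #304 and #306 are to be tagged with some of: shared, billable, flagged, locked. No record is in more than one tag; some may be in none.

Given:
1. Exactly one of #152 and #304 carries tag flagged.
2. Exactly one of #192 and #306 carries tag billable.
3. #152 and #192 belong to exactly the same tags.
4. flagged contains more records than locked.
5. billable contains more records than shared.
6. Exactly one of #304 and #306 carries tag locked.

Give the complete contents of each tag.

shared = {}; billable = {#306}; flagged = {#152, #192}; locked = {#304}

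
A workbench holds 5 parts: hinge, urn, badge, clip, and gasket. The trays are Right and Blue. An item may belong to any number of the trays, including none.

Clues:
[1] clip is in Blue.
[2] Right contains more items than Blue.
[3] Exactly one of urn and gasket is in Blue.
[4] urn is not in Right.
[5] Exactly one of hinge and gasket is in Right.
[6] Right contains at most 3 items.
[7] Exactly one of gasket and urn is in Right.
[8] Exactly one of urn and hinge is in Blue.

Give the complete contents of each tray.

Right = {badge, clip, gasket}; Blue = {clip, urn}

From (1): clip ∈ Blue.
From (4): urn ∉ Right.
(7) (exactly one): gasket ∈ Right.
(5) (exactly one): hinge ∉ Right.
Suppose hinge ∈ Blue: no assignment then satisfies all the clues, so hinge ∉ Blue.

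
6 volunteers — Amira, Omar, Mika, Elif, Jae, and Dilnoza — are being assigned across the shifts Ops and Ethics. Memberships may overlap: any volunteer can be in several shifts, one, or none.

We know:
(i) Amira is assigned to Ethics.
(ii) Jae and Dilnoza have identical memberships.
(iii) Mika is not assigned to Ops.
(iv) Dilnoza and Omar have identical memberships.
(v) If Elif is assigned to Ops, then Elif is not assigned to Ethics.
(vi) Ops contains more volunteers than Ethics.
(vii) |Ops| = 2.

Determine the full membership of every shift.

Ops = {Amira, Elif}; Ethics = {Amira}

From (i): Amira ∈ Ethics.
From (iii): Mika ∉ Ops.
Suppose Amira ∉ Ops: no assignment then satisfies all the clues, so Amira ∈ Ops.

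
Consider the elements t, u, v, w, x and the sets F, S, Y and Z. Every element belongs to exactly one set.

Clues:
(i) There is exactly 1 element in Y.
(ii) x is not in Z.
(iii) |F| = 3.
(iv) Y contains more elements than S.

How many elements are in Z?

From (ii): x ∉ Z.
Suppose t ∈ S: no assignment then satisfies all the clues, so t ∉ S.

1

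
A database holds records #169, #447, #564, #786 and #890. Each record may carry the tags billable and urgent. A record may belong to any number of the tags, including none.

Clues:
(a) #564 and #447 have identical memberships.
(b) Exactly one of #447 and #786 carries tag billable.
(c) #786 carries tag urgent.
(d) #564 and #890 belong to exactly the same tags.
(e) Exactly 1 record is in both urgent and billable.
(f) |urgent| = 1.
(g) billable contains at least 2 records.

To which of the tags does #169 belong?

From (c): #786 ∈ urgent.
(f): urgent already has 1, so the rest are out.
Suppose #169 ∉ billable: no assignment then satisfies all the clues, so #169 ∈ billable.

#169: billable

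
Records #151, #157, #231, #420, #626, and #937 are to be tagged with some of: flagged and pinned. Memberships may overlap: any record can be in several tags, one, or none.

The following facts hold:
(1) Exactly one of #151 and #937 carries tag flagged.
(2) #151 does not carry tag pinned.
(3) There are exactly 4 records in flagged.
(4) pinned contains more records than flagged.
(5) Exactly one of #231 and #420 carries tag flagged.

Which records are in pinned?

pinned = {#157, #231, #420, #626, #937}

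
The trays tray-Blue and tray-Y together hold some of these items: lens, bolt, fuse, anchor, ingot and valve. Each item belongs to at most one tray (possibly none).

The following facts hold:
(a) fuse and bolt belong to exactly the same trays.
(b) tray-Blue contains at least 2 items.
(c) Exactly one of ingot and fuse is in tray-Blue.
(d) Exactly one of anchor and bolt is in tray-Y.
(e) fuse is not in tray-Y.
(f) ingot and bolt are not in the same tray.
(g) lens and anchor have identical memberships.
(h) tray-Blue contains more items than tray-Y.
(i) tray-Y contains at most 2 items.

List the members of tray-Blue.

From (e): fuse ∉ tray-Y.
(a): bolt matches fuse: bolt ∉ tray-Y.
(d) (exactly one): anchor ∈ tray-Y.
(g): lens matches anchor: lens ∉ tray-Blue.
(g): lens matches anchor: lens ∈ tray-Y.
(i): tray-Y already has 2, so the rest are out.
Suppose bolt ∉ tray-Blue: no assignment then satisfies all the clues, so bolt ∈ tray-Blue.

tray-Blue = {bolt, fuse, valve}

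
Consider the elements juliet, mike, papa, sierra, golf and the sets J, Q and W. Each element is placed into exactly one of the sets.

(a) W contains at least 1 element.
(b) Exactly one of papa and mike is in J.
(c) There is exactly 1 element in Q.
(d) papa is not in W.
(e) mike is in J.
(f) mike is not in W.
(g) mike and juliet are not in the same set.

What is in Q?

Q = {papa}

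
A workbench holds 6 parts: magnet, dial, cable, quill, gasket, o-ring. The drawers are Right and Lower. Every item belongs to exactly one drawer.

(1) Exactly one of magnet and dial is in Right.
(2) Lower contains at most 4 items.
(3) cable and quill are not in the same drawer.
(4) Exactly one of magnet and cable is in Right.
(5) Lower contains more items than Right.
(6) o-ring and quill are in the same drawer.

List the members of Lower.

Lower = {gasket, magnet, o-ring, quill}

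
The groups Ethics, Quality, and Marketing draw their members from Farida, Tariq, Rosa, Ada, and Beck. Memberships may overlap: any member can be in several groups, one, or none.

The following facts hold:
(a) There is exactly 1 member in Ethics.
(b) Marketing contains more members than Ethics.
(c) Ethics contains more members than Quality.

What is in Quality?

Quality = {}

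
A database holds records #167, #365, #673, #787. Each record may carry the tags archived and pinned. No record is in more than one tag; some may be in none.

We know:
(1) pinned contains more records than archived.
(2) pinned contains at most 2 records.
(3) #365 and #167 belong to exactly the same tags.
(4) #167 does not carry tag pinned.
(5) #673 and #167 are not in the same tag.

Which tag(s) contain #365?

From (4): #167 ∉ pinned.
(3): #365 matches #167: #365 ∉ pinned.
Suppose #365 ∈ archived: no assignment then satisfies all the clues, so #365 ∉ archived.

#365: none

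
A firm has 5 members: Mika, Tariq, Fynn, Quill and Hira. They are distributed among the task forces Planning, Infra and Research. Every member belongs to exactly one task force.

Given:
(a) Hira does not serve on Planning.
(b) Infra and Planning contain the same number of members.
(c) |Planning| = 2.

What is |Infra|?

2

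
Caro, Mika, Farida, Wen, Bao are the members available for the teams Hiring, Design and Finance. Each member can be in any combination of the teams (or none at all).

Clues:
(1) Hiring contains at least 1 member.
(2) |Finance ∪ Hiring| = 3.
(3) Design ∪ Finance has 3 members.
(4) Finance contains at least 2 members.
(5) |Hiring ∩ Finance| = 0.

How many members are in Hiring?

1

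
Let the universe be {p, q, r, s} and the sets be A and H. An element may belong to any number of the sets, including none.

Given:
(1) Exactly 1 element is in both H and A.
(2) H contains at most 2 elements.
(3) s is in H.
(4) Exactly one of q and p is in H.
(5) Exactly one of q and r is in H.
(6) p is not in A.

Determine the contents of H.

H = {q, s}

From (3): s ∈ H.
From (6): p ∉ A.
Suppose p ∈ H: no assignment then satisfies all the clues, so p ∉ H.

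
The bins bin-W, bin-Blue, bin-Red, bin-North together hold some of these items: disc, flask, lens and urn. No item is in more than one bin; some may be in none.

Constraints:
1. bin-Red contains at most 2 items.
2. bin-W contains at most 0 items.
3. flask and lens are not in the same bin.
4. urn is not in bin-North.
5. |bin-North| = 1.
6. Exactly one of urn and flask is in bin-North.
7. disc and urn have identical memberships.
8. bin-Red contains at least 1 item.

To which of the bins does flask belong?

flask: bin-North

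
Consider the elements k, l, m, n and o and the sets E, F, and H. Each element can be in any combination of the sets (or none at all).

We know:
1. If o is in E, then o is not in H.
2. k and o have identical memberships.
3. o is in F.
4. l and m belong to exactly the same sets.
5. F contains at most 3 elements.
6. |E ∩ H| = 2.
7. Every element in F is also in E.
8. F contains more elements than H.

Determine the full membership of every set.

E = {k, l, m, n, o}; F = {k, n, o}; H = {l, m}

From (3): o ∈ F.
(2): k matches o: k ∈ F.
(7) with k ∈ F: k ∈ E.
(7) with o ∈ F: o ∈ E.
(1): o ∉ H.
(2): k matches o: k ∉ H.
Suppose l ∉ E: no assignment then satisfies all the clues, so l ∈ E.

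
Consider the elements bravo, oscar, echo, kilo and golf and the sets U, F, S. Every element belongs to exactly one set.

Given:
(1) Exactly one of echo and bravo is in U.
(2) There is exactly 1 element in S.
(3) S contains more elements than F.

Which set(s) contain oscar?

oscar: U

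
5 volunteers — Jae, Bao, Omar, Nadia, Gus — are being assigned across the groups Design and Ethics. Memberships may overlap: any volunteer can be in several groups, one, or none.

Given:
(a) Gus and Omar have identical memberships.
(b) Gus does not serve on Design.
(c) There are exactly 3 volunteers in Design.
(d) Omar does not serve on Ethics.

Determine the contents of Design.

From (b): Gus ∉ Design.
From (d): Omar ∉ Ethics.
(a): Omar matches Gus: Omar ∉ Design.
(a): Gus matches Omar: Gus ∉ Ethics.
(c): only 3 candidates remain for Design, so all are in.

Design = {Bao, Jae, Nadia}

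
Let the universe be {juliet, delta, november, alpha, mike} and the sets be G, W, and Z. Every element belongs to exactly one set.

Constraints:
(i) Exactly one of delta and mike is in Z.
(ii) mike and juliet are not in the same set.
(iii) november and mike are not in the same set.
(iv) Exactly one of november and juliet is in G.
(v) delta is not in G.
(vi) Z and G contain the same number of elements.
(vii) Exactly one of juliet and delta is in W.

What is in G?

G = {juliet}

From (v): delta ∉ G.
Suppose juliet ∉ G: no assignment then satisfies all the clues, so juliet ∈ G.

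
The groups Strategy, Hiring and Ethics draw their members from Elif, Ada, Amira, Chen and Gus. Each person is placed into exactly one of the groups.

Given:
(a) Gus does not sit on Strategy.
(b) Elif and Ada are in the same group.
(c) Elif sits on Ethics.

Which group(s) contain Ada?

From (a): Gus ∉ Strategy.
From (c): Elif ∈ Ethics.
(b): Ada matches Elif: Ada ∉ Strategy.
(b): Ada matches Elif: Ada ∉ Hiring.
(b): Ada matches Elif: Ada ∈ Ethics.

Ada: Ethics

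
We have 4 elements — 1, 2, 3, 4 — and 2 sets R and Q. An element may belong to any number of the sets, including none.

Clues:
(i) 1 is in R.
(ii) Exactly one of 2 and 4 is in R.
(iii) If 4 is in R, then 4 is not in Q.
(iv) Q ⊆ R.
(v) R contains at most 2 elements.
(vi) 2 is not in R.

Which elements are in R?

From (i): 1 ∈ R.
From (vi): 2 ∉ R.
(ii) (exactly one): 4 ∈ R.
(iii): 4 ∉ Q.
(iv) contrapositive: 2 ∉ Q.
(v): R already has 2, so the rest are out.
(iv) contrapositive: 3 ∉ Q.

R = {1, 4}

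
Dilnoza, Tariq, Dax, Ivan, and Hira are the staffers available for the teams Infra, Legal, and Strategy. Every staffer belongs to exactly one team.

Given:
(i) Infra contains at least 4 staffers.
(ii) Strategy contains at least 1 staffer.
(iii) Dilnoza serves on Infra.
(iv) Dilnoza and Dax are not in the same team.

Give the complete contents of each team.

From (iii): Dilnoza ∈ Infra.
(iv): Dax ∉ Infra.
(i): only 4 candidates remain for Infra, so all are in.
(ii): only 1 candidates remain for Strategy, so all are in.

Infra = {Dilnoza, Hira, Ivan, Tariq}; Legal = {}; Strategy = {Dax}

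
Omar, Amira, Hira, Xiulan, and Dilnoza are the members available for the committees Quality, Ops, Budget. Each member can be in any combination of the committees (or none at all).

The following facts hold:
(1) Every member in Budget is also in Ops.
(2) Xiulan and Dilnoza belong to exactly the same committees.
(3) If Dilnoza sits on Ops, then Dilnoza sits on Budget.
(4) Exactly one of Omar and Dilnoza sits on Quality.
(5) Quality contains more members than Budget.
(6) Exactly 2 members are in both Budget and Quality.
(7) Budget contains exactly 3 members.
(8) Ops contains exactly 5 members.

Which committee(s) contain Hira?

Hira: Ops, Quality

(8): only 5 candidates remain for Ops, so all are in.
(3): Dilnoza ∈ Budget.
(2): Xiulan matches Dilnoza: Xiulan ∈ Budget.
Suppose Hira ∉ Quality: no assignment then satisfies all the clues, so Hira ∈ Quality.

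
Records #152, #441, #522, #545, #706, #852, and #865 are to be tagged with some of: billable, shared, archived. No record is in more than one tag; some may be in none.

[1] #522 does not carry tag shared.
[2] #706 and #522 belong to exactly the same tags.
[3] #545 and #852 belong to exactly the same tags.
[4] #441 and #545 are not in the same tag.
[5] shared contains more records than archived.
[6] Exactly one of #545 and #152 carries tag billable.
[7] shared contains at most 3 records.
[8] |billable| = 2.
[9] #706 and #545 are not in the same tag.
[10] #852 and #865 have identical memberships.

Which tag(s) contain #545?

#545: shared

From (1): #522 ∉ shared.
(2): #706 matches #522: #706 ∉ shared.
Suppose #545 ∈ billable: no assignment then satisfies all the clues, so #545 ∉ billable.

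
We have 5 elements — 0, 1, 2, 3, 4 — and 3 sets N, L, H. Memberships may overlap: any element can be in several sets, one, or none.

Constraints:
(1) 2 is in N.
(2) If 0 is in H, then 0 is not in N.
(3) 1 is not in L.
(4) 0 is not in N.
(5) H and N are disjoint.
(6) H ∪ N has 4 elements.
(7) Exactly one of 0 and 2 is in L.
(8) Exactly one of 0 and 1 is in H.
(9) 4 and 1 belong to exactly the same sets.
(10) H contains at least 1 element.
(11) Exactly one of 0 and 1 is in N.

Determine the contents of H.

H = {0}

From (1): 2 ∈ N.
From (3): 1 ∉ L.
From (4): 0 ∉ N.
(5) (disjoint): 2 ∉ H.
(9): 4 matches 1: 4 ∉ L.
(11) (exactly one): 1 ∈ N.
(5) (disjoint): 1 ∉ H.
(8) (exactly one): 0 ∈ H.
(9): 4 matches 1: 4 ∈ N.
(9): 4 matches 1: 4 ∉ H.
Suppose 3 ∈ H: no assignment then satisfies all the clues, so 3 ∉ H.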